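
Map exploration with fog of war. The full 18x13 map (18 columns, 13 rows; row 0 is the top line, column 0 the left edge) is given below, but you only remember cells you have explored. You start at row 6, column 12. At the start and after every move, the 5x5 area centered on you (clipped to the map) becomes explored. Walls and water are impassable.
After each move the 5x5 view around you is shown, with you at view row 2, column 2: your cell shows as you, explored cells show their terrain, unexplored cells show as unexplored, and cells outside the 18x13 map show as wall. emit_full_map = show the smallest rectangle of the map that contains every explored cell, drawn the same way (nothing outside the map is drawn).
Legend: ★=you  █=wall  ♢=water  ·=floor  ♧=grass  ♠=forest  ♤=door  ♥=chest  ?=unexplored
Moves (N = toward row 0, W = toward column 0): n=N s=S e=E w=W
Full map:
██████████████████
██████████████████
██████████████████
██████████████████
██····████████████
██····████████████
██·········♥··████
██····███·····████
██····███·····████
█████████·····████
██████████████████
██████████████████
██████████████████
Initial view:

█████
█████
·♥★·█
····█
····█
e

█████
█████
♥·★██
···██
···██

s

█████
♥··██
··★██
···██
···██

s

♥··██
···██
··★██
···██
█████

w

·♥··█
····█
··★·█
····█
█████

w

··♥··
·····
··★··
·····
█████

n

█████
··♥··
··★··
·····
·····

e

█████
·♥··█
··★·█
····█
····█

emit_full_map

?██████
███████
··♥··██
···★·██
·····██
·····██
███████


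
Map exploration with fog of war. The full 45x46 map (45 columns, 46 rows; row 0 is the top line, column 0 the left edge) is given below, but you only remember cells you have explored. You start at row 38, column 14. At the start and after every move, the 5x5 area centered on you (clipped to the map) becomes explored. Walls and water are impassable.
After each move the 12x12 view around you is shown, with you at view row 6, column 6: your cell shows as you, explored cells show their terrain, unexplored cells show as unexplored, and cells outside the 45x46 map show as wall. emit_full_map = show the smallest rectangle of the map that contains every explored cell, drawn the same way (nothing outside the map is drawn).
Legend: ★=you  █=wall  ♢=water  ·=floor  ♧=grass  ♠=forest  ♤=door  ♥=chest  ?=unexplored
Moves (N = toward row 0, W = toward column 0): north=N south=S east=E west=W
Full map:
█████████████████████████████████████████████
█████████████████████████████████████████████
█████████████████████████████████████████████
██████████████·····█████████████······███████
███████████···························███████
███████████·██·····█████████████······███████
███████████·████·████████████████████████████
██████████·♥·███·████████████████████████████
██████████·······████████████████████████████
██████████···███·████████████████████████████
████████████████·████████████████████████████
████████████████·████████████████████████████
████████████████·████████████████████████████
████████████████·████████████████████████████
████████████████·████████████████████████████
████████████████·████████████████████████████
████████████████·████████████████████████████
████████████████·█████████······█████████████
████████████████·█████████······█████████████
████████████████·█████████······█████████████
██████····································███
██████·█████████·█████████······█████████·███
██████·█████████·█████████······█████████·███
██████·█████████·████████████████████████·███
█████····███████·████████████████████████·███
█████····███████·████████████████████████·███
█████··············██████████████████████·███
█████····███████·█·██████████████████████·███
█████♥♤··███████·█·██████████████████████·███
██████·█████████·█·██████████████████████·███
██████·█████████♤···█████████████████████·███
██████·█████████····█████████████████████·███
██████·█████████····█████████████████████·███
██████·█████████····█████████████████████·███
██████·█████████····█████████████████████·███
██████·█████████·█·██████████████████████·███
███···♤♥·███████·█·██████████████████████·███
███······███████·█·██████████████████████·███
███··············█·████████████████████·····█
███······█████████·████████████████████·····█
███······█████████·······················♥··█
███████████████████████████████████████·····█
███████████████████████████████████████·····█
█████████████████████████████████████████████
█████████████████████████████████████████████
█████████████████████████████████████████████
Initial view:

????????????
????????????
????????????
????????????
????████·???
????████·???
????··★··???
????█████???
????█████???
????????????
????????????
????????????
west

????????????
????????????
????????????
????????????
????█████·??
????█████·??
????··★···??
????██████??
????██████??
????????????
????????????
????????????

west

????????????
????????????
????????????
????????????
????██████·?
????██████·?
????··★····?
????███████?
????███████?
????????????
????????????
????????????

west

????????????
????????????
????????????
????????????
????███████·
????███████·
????··★·····
????████████
????████████
????????????
????????????
????????????

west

????????????
????????????
????????????
????????????
????·███████
????·███████
????··★·····
????·███████
????·███████
????????????
????????????
????????????

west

????????????
????????????
????????????
????????????
????♥·██████
????··██████
????··★·····
????··██████
????··██████
????????????
????????????
????????????

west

????????????
????????????
????????????
????????????
????♤♥·█████
????···█████
????··★·····
????···█████
????···█████
????????????
????????????
????????????

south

????????????
????????????
????????????
????♤♥·█████
????···█████
????········
????··★█████
????···█████
????█████???
????????????
????????????
????????????

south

????????????
????????????
????♤♥·█████
????···█████
????········
????···█████
????··★█████
????█████???
????█████???
????????????
????????????
????????????

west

????????????
????????????
?????♤♥·████
?????···████
????········
????····████
????··★·████
????██████??
????██████??
????????????
????????????
????????????

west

????????????
????????????
??????♤♥·███
??????···███
????········
????·····███
????··★··███
????███████?
????███████?
????????????
????????????
????????????

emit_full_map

??♤♥·███████·
??···███████·
·············
·····████████
··★··████████
███████??????
███████??????

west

█???????????
█???????????
█??????♤♥·██
█??????···██
█???········
█???······██
█???··★···██
█???████████
█???████████
█???????????
█???????????
█???????????

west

██??????????
██??????????
██??????♤♥·█
██??????···█
██??█·······
██??█······█
██??█·★····█
██??████████
██??████████
██??????????
██??????????
██??????????

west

███?????????
███?????????
███??????♤♥·
███??????···
███?██······
███?██······
███?██★·····
███?████████
███?████████
███?????????
███?????????
███?????????

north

███?????????
███?????????
███?????????
███??????♤♥·
███?██······
███?██······
███?██★·····
███?██······
███?████████
███?████████
███?????????
███?????????

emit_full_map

?????♤♥·███████·
██······███████·
██··············
██★·····████████
██······████████
██████████??????
██████████??????

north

███?????????
███?????????
███?????????
███?????????
███?██···♤♥·
███?██······
███?██★·····
███?██······
███?██······
███?████████
███?████████
███?????????

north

███?????????
███?????????
███?????????
███?????????
███?█████???
███?██···♤♥·
███?██★·····
███?██······
███?██······
███?██······
███?████████
███?████████

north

███?????????
███?????????
███?????????
███?????????
███?█████???
███?█████???
███?██★··♤♥·
███?██······
███?██······
███?██······
███?██······
███?████████

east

██??????????
██??????????
██??????????
██??????????
██?█████·???
██?█████·???
██?██·★·♤♥·█
██?██······█
██?██·······
██?██······█
██?██······█
██?█████████

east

█???????????
█???????????
█???????????
█???????????
█?█████·█???
█?█████·█???
█?██··★♤♥·██
█?██······██
█?██········
█?██······██
█?██······██
█?██████████

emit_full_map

█████·█?????????
█████·█?????????
██··★♤♥·███████·
██······███████·
██··············
██······████████
██······████████
██████████??????
██████████??????


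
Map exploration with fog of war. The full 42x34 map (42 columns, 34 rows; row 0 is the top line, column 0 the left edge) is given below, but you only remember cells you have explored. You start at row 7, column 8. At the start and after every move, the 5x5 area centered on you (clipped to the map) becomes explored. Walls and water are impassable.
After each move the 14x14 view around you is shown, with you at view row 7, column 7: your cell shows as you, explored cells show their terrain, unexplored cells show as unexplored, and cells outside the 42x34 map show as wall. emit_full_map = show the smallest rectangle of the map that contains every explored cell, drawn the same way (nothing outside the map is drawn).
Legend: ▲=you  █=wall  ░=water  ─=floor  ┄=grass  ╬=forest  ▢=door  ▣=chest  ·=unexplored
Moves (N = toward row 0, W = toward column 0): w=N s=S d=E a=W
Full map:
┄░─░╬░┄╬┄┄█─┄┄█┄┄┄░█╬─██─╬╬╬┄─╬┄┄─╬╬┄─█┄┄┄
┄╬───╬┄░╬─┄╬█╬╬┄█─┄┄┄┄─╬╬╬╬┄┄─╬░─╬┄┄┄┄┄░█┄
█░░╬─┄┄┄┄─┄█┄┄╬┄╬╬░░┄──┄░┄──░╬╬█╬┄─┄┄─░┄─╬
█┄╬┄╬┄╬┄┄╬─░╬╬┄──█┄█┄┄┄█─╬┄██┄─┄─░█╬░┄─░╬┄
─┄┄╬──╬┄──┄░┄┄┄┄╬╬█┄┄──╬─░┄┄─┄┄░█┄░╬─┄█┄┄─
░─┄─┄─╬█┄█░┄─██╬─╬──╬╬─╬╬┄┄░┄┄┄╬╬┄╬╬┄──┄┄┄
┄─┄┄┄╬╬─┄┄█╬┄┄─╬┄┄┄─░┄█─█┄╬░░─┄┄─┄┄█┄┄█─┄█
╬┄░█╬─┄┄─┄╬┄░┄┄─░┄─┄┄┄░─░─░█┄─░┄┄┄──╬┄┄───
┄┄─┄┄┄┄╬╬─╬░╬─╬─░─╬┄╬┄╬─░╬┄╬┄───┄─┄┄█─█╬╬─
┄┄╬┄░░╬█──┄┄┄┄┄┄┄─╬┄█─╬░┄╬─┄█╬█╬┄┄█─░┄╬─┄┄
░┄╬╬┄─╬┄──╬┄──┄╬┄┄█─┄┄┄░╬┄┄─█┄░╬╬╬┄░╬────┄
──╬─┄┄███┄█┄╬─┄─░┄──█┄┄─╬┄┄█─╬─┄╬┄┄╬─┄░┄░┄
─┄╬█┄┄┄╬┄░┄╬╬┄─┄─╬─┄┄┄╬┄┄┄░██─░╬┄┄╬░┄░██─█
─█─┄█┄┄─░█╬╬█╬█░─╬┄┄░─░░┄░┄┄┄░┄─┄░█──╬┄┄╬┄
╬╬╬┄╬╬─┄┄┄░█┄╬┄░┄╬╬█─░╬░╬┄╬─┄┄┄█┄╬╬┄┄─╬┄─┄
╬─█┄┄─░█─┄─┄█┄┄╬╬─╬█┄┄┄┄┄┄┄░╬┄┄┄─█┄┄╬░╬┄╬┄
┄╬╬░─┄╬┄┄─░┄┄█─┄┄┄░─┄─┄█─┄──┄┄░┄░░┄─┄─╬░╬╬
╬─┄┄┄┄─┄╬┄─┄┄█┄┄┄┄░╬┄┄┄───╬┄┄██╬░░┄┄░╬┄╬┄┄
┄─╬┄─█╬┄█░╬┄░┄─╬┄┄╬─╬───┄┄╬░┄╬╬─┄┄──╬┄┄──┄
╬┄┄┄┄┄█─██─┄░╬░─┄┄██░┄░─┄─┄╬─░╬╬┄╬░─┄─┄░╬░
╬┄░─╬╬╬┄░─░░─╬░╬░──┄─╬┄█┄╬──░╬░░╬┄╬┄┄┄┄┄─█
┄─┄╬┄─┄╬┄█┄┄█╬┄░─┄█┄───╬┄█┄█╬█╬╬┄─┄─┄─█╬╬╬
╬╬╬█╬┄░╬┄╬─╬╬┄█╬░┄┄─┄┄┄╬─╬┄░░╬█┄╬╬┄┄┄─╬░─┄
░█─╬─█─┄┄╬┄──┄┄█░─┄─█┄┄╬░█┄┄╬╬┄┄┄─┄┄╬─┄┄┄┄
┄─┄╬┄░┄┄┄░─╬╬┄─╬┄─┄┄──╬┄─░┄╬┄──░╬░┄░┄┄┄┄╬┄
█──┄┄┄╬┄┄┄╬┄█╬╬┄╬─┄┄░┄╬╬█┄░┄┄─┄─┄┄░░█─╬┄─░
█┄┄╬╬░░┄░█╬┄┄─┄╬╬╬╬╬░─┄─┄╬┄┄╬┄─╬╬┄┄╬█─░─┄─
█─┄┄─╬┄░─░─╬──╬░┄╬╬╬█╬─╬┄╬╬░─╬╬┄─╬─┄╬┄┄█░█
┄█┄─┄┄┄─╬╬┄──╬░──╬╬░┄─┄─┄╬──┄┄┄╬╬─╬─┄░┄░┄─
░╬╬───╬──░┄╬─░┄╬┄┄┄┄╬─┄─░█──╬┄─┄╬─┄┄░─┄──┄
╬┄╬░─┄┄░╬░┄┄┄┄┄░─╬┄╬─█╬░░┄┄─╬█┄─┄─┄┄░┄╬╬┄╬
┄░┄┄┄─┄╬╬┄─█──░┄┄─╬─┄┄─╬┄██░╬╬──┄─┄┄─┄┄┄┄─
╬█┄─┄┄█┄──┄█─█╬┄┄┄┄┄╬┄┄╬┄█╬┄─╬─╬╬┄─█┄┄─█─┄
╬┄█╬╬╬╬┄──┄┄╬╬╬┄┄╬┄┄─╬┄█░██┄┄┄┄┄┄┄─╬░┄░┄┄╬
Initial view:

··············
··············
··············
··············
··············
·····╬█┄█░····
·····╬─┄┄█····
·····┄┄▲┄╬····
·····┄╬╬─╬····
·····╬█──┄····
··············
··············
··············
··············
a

··············
··············
··············
··············
··············
·····─╬█┄█░···
·····╬╬─┄┄█···
·····─┄▲─┄╬···
·····┄┄╬╬─╬···
·····░╬█──┄···
··············
··············
··············
··············

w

██████████████
··············
··············
··············
··············
·····─╬┄──····
·····─╬█┄█░···
·····╬╬▲┄┄█···
·····─┄┄─┄╬···
·····┄┄╬╬─╬···
·····░╬█──┄···
··············
··············
··············

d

██████████████
··············
··············
··············
··············
····─╬┄──┄····
····─╬█┄█░····
····╬╬─▲┄█····
····─┄┄─┄╬····
····┄┄╬╬─╬····
····░╬█──┄····
··············
··············
··············

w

██████████████
██████████████
··············
··············
··············
·····╬┄┄╬─····
····─╬┄──┄····
····─╬█▲█░····
····╬╬─┄┄█····
····─┄┄─┄╬····
····┄┄╬╬─╬····
····░╬█──┄····
··············
··············

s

██████████████
··············
··············
··············
·····╬┄┄╬─····
····─╬┄──┄····
····─╬█┄█░····
····╬╬─▲┄█····
····─┄┄─┄╬····
····┄┄╬╬─╬····
····░╬█──┄····
··············
··············
··············

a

██████████████
··············
··············
··············
······╬┄┄╬─···
·····─╬┄──┄···
·····─╬█┄█░···
·····╬╬▲┄┄█···
·····─┄┄─┄╬···
·····┄┄╬╬─╬···
·····░╬█──┄···
··············
··············
··············

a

██████████████
█·············
█·············
█·············
█······╬┄┄╬─··
█····──╬┄──┄··
█····┄─╬█┄█░··
█····┄╬▲─┄┄█··
█····╬─┄┄─┄╬··
█····┄┄┄╬╬─╬··
█·····░╬█──┄··
█·············
█·············
█·············

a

██████████████
██············
██············
██············
██······╬┄┄╬─·
██···╬──╬┄──┄·
██···─┄─╬█┄█░·
██···┄┄▲╬─┄┄█·
██···█╬─┄┄─┄╬·
██···┄┄┄┄╬╬─╬·
██·····░╬█──┄·
██············
██············
██············

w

██████████████
██████████████
██············
██············
██············
██···┄╬┄╬┄┄╬─·
██···╬──╬┄──┄·
██···─┄▲╬█┄█░·
██···┄┄╬╬─┄┄█·
██···█╬─┄┄─┄╬·
██···┄┄┄┄╬╬─╬·
██·····░╬█──┄·
██············
██············

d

██████████████
██████████████
█·············
█·············
█·············
█···┄╬┄╬┄┄╬─··
█···╬──╬┄──┄··
█···─┄─▲█┄█░··
█···┄┄╬╬─┄┄█··
█···█╬─┄┄─┄╬··
█···┄┄┄┄╬╬─╬··
█·····░╬█──┄··
█·············
█·············

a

██████████████
██████████████
██············
██············
██············
██···┄╬┄╬┄┄╬─·
██···╬──╬┄──┄·
██···─┄▲╬█┄█░·
██···┄┄╬╬─┄┄█·
██···█╬─┄┄─┄╬·
██···┄┄┄┄╬╬─╬·
██·····░╬█──┄·
██············
██············

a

██████████████
██████████████
███···········
███···········
███···········
███··╬┄╬┄╬┄┄╬─
███··┄╬──╬┄──┄
███··┄─▲─╬█┄█░
███··┄┄┄╬╬─┄┄█
███··░█╬─┄┄─┄╬
███···┄┄┄┄╬╬─╬
███·····░╬█──┄
███···········
███···········

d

██████████████
██████████████
██············
██············
██············
██··╬┄╬┄╬┄┄╬─·
██··┄╬──╬┄──┄·
██··┄─┄▲╬█┄█░·
██··┄┄┄╬╬─┄┄█·
██··░█╬─┄┄─┄╬·
██···┄┄┄┄╬╬─╬·
██·····░╬█──┄·
██············
██············

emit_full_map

╬┄╬┄╬┄┄╬─
┄╬──╬┄──┄
┄─┄▲╬█┄█░
┄┄┄╬╬─┄┄█
░█╬─┄┄─┄╬
·┄┄┄┄╬╬─╬
···░╬█──┄

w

██████████████
██████████████
██████████████
██············
██············
██···╬─┄┄┄····
██··╬┄╬┄╬┄┄╬─·
██··┄╬─▲╬┄──┄·
██··┄─┄─╬█┄█░·
██··┄┄┄╬╬─┄┄█·
██··░█╬─┄┄─┄╬·
██···┄┄┄┄╬╬─╬·
██·····░╬█──┄·
██············

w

██████████████
██████████████
██████████████
██████████████
██············
██···──╬┄░····
██···╬─┄┄┄····
██··╬┄╬▲╬┄┄╬─·
██··┄╬──╬┄──┄·
██··┄─┄─╬█┄█░·
██··┄┄┄╬╬─┄┄█·
██··░█╬─┄┄─┄╬·
██···┄┄┄┄╬╬─╬·
██·····░╬█──┄·

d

██████████████
██████████████
██████████████
██████████████
█·············
█···──╬┄░╬····
█···╬─┄┄┄┄····
█··╬┄╬┄▲┄┄╬─··
█··┄╬──╬┄──┄··
█··┄─┄─╬█┄█░··
█··┄┄┄╬╬─┄┄█··
█··░█╬─┄┄─┄╬··
█···┄┄┄┄╬╬─╬··
█·····░╬█──┄··

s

██████████████
██████████████
██████████████
█·············
█···──╬┄░╬····
█···╬─┄┄┄┄····
█··╬┄╬┄╬┄┄╬─··
█··┄╬──▲┄──┄··
█··┄─┄─╬█┄█░··
█··┄┄┄╬╬─┄┄█··
█··░█╬─┄┄─┄╬··
█···┄┄┄┄╬╬─╬··
█·····░╬█──┄··
█·············

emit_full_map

·──╬┄░╬··
·╬─┄┄┄┄··
╬┄╬┄╬┄┄╬─
┄╬──▲┄──┄
┄─┄─╬█┄█░
┄┄┄╬╬─┄┄█
░█╬─┄┄─┄╬
·┄┄┄┄╬╬─╬
···░╬█──┄


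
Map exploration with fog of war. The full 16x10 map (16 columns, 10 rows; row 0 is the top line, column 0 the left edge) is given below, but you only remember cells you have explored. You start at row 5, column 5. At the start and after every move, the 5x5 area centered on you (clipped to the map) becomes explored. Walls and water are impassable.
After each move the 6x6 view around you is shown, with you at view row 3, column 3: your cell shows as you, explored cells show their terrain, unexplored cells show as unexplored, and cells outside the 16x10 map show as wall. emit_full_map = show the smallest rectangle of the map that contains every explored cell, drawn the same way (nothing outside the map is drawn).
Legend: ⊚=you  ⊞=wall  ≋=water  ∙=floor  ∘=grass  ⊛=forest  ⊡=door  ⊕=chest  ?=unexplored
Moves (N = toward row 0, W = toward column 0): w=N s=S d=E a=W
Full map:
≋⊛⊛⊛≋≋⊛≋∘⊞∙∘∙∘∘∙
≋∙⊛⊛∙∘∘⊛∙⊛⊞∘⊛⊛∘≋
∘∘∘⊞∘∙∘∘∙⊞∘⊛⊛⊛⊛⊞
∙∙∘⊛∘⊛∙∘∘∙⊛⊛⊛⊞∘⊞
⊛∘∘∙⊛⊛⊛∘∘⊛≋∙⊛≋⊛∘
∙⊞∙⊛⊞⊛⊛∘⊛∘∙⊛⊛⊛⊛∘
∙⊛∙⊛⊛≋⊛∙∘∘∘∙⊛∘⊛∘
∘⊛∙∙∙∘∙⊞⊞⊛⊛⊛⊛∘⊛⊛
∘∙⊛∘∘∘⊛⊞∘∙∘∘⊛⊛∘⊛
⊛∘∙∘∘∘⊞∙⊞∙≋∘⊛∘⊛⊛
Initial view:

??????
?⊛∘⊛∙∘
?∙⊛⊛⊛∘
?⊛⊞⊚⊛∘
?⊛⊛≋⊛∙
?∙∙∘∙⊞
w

??????
?⊞∘∙∘∘
?⊛∘⊛∙∘
?∙⊛⊚⊛∘
?⊛⊞⊛⊛∘
?⊛⊛≋⊛∙

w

??????
?⊛∙∘∘⊛
?⊞∘∙∘∘
?⊛∘⊚∙∘
?∙⊛⊛⊛∘
?⊛⊞⊛⊛∘

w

⊞⊞⊞⊞⊞⊞
?⊛≋≋⊛≋
?⊛∙∘∘⊛
?⊞∘⊚∘∘
?⊛∘⊛∙∘
?∙⊛⊛⊛∘

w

⊞⊞⊞⊞⊞⊞
⊞⊞⊞⊞⊞⊞
?⊛≋≋⊛≋
?⊛∙⊚∘⊛
?⊞∘∙∘∘
?⊛∘⊛∙∘

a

⊞⊞⊞⊞⊞⊞
⊞⊞⊞⊞⊞⊞
?⊛⊛≋≋⊛
?⊛⊛⊚∘∘
?∘⊞∘∙∘
?∘⊛∘⊛∙

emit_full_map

⊛⊛≋≋⊛≋
⊛⊛⊚∘∘⊛
∘⊞∘∙∘∘
∘⊛∘⊛∙∘
?∙⊛⊛⊛∘
?⊛⊞⊛⊛∘
?⊛⊛≋⊛∙
?∙∙∘∙⊞

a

⊞⊞⊞⊞⊞⊞
⊞⊞⊞⊞⊞⊞
?⊛⊛⊛≋≋
?∙⊛⊚∙∘
?∘∘⊞∘∙
?∙∘⊛∘⊛

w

⊞⊞⊞⊞⊞⊞
⊞⊞⊞⊞⊞⊞
⊞⊞⊞⊞⊞⊞
?⊛⊛⊚≋≋
?∙⊛⊛∙∘
?∘∘⊞∘∙

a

⊞⊞⊞⊞⊞⊞
⊞⊞⊞⊞⊞⊞
⊞⊞⊞⊞⊞⊞
⊞≋⊛⊚⊛≋
⊞≋∙⊛⊛∙
⊞∘∘∘⊞∘

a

⊞⊞⊞⊞⊞⊞
⊞⊞⊞⊞⊞⊞
⊞⊞⊞⊞⊞⊞
⊞⊞≋⊚⊛⊛
⊞⊞≋∙⊛⊛
⊞⊞∘∘∘⊞

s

⊞⊞⊞⊞⊞⊞
⊞⊞⊞⊞⊞⊞
⊞⊞≋⊛⊛⊛
⊞⊞≋⊚⊛⊛
⊞⊞∘∘∘⊞
⊞⊞∙∙∘⊛

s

⊞⊞⊞⊞⊞⊞
⊞⊞≋⊛⊛⊛
⊞⊞≋∙⊛⊛
⊞⊞∘⊚∘⊞
⊞⊞∙∙∘⊛
⊞⊞⊛∘∘∙

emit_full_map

≋⊛⊛⊛≋≋⊛≋
≋∙⊛⊛∙∘∘⊛
∘⊚∘⊞∘∙∘∘
∙∙∘⊛∘⊛∙∘
⊛∘∘∙⊛⊛⊛∘
???⊛⊞⊛⊛∘
???⊛⊛≋⊛∙
???∙∙∘∙⊞


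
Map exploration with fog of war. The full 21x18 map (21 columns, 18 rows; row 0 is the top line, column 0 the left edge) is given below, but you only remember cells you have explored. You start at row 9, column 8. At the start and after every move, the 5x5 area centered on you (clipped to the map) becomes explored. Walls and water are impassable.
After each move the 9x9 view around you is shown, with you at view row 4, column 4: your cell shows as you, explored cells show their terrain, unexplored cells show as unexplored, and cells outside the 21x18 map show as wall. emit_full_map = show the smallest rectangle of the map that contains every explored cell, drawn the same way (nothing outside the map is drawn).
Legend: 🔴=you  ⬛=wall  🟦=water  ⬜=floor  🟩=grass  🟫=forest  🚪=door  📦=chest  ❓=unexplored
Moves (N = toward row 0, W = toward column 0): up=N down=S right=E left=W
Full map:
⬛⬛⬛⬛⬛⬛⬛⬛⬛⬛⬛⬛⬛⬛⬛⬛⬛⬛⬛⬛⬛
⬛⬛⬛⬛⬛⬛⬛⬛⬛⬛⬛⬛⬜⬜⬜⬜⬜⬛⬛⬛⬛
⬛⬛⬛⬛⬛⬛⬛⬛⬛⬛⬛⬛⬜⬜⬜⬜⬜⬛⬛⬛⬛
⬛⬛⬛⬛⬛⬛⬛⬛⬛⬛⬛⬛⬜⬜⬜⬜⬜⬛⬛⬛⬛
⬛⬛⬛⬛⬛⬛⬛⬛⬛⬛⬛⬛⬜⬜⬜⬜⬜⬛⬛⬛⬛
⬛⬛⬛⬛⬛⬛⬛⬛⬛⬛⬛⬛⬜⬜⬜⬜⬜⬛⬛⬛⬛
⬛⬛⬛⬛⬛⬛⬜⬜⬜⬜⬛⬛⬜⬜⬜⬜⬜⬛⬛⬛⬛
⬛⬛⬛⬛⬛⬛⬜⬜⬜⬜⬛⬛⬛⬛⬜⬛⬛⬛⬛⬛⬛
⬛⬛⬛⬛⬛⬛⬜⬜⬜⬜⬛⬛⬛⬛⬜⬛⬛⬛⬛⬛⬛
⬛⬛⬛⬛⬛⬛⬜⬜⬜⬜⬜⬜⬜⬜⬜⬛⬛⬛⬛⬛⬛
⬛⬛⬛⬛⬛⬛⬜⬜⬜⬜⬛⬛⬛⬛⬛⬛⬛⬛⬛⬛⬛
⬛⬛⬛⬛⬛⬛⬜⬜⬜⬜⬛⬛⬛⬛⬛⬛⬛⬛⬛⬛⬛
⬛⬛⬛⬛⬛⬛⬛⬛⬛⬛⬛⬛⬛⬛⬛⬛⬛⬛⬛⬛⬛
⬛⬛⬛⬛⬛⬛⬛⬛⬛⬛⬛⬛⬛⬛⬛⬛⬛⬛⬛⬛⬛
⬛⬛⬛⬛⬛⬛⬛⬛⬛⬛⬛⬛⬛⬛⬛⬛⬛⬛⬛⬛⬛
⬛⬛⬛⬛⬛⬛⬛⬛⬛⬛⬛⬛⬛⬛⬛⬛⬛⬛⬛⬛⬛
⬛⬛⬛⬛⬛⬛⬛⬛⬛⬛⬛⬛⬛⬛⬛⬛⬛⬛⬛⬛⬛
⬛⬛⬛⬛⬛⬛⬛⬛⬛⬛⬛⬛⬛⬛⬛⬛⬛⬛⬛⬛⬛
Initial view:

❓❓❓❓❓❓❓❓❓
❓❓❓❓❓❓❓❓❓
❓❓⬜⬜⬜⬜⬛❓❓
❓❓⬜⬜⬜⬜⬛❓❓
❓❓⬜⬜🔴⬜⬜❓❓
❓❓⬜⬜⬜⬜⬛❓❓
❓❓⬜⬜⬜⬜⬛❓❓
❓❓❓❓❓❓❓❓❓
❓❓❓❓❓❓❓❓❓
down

❓❓❓❓❓❓❓❓❓
❓❓⬜⬜⬜⬜⬛❓❓
❓❓⬜⬜⬜⬜⬛❓❓
❓❓⬜⬜⬜⬜⬜❓❓
❓❓⬜⬜🔴⬜⬛❓❓
❓❓⬜⬜⬜⬜⬛❓❓
❓❓⬛⬛⬛⬛⬛❓❓
❓❓❓❓❓❓❓❓❓
❓❓❓❓❓❓❓❓❓

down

❓❓⬜⬜⬜⬜⬛❓❓
❓❓⬜⬜⬜⬜⬛❓❓
❓❓⬜⬜⬜⬜⬜❓❓
❓❓⬜⬜⬜⬜⬛❓❓
❓❓⬜⬜🔴⬜⬛❓❓
❓❓⬛⬛⬛⬛⬛❓❓
❓❓⬛⬛⬛⬛⬛❓❓
❓❓❓❓❓❓❓❓❓
❓❓❓❓❓❓❓❓❓

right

❓⬜⬜⬜⬜⬛❓❓❓
❓⬜⬜⬜⬜⬛❓❓❓
❓⬜⬜⬜⬜⬜⬜❓❓
❓⬜⬜⬜⬜⬛⬛❓❓
❓⬜⬜⬜🔴⬛⬛❓❓
❓⬛⬛⬛⬛⬛⬛❓❓
❓⬛⬛⬛⬛⬛⬛❓❓
❓❓❓❓❓❓❓❓❓
❓❓❓❓❓❓❓❓❓

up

❓❓❓❓❓❓❓❓❓
❓⬜⬜⬜⬜⬛❓❓❓
❓⬜⬜⬜⬜⬛⬛❓❓
❓⬜⬜⬜⬜⬜⬜❓❓
❓⬜⬜⬜🔴⬛⬛❓❓
❓⬜⬜⬜⬜⬛⬛❓❓
❓⬛⬛⬛⬛⬛⬛❓❓
❓⬛⬛⬛⬛⬛⬛❓❓
❓❓❓❓❓❓❓❓❓

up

❓❓❓❓❓❓❓❓❓
❓❓❓❓❓❓❓❓❓
❓⬜⬜⬜⬜⬛⬛❓❓
❓⬜⬜⬜⬜⬛⬛❓❓
❓⬜⬜⬜🔴⬜⬜❓❓
❓⬜⬜⬜⬜⬛⬛❓❓
❓⬜⬜⬜⬜⬛⬛❓❓
❓⬛⬛⬛⬛⬛⬛❓❓
❓⬛⬛⬛⬛⬛⬛❓❓

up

❓❓❓❓❓❓❓❓❓
❓❓❓❓❓❓❓❓❓
❓❓⬜⬜⬜⬛⬛❓❓
❓⬜⬜⬜⬜⬛⬛❓❓
❓⬜⬜⬜🔴⬛⬛❓❓
❓⬜⬜⬜⬜⬜⬜❓❓
❓⬜⬜⬜⬜⬛⬛❓❓
❓⬜⬜⬜⬜⬛⬛❓❓
❓⬛⬛⬛⬛⬛⬛❓❓

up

❓❓❓❓❓❓❓❓❓
❓❓❓❓❓❓❓❓❓
❓❓⬛⬛⬛⬛⬛❓❓
❓❓⬜⬜⬜⬛⬛❓❓
❓⬜⬜⬜🔴⬛⬛❓❓
❓⬜⬜⬜⬜⬛⬛❓❓
❓⬜⬜⬜⬜⬜⬜❓❓
❓⬜⬜⬜⬜⬛⬛❓❓
❓⬜⬜⬜⬜⬛⬛❓❓

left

❓❓❓❓❓❓❓❓❓
❓❓❓❓❓❓❓❓❓
❓❓⬛⬛⬛⬛⬛⬛❓
❓❓⬜⬜⬜⬜⬛⬛❓
❓❓⬜⬜🔴⬜⬛⬛❓
❓❓⬜⬜⬜⬜⬛⬛❓
❓❓⬜⬜⬜⬜⬜⬜❓
❓❓⬜⬜⬜⬜⬛⬛❓
❓❓⬜⬜⬜⬜⬛⬛❓

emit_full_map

⬛⬛⬛⬛⬛⬛
⬜⬜⬜⬜⬛⬛
⬜⬜🔴⬜⬛⬛
⬜⬜⬜⬜⬛⬛
⬜⬜⬜⬜⬜⬜
⬜⬜⬜⬜⬛⬛
⬜⬜⬜⬜⬛⬛
⬛⬛⬛⬛⬛⬛
⬛⬛⬛⬛⬛⬛

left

❓❓❓❓❓❓❓❓❓
❓❓❓❓❓❓❓❓❓
❓❓⬛⬛⬛⬛⬛⬛⬛
❓❓⬛⬜⬜⬜⬜⬛⬛
❓❓⬛⬜🔴⬜⬜⬛⬛
❓❓⬛⬜⬜⬜⬜⬛⬛
❓❓⬛⬜⬜⬜⬜⬜⬜
❓❓❓⬜⬜⬜⬜⬛⬛
❓❓❓⬜⬜⬜⬜⬛⬛

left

❓❓❓❓❓❓❓❓❓
❓❓❓❓❓❓❓❓❓
❓❓⬛⬛⬛⬛⬛⬛⬛
❓❓⬛⬛⬜⬜⬜⬜⬛
❓❓⬛⬛🔴⬜⬜⬜⬛
❓❓⬛⬛⬜⬜⬜⬜⬛
❓❓⬛⬛⬜⬜⬜⬜⬜
❓❓❓❓⬜⬜⬜⬜⬛
❓❓❓❓⬜⬜⬜⬜⬛

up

❓❓❓❓❓❓❓❓❓
❓❓❓❓❓❓❓❓❓
❓❓⬛⬛⬛⬛⬛❓❓
❓❓⬛⬛⬛⬛⬛⬛⬛
❓❓⬛⬛🔴⬜⬜⬜⬛
❓❓⬛⬛⬜⬜⬜⬜⬛
❓❓⬛⬛⬜⬜⬜⬜⬛
❓❓⬛⬛⬜⬜⬜⬜⬜
❓❓❓❓⬜⬜⬜⬜⬛

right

❓❓❓❓❓❓❓❓❓
❓❓❓❓❓❓❓❓❓
❓⬛⬛⬛⬛⬛⬛❓❓
❓⬛⬛⬛⬛⬛⬛⬛⬛
❓⬛⬛⬜🔴⬜⬜⬛⬛
❓⬛⬛⬜⬜⬜⬜⬛⬛
❓⬛⬛⬜⬜⬜⬜⬛⬛
❓⬛⬛⬜⬜⬜⬜⬜⬜
❓❓❓⬜⬜⬜⬜⬛⬛

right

❓❓❓❓❓❓❓❓❓
❓❓❓❓❓❓❓❓❓
⬛⬛⬛⬛⬛⬛⬛❓❓
⬛⬛⬛⬛⬛⬛⬛⬛❓
⬛⬛⬜⬜🔴⬜⬛⬛❓
⬛⬛⬜⬜⬜⬜⬛⬛❓
⬛⬛⬜⬜⬜⬜⬛⬛❓
⬛⬛⬜⬜⬜⬜⬜⬜❓
❓❓⬜⬜⬜⬜⬛⬛❓

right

❓❓❓❓❓❓❓❓❓
❓❓❓❓❓❓❓❓❓
⬛⬛⬛⬛⬛⬛⬛❓❓
⬛⬛⬛⬛⬛⬛⬛❓❓
⬛⬜⬜⬜🔴⬛⬛❓❓
⬛⬜⬜⬜⬜⬛⬛❓❓
⬛⬜⬜⬜⬜⬛⬛❓❓
⬛⬜⬜⬜⬜⬜⬜❓❓
❓⬜⬜⬜⬜⬛⬛❓❓

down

❓❓❓❓❓❓❓❓❓
⬛⬛⬛⬛⬛⬛⬛❓❓
⬛⬛⬛⬛⬛⬛⬛❓❓
⬛⬜⬜⬜⬜⬛⬛❓❓
⬛⬜⬜⬜🔴⬛⬛❓❓
⬛⬜⬜⬜⬜⬛⬛❓❓
⬛⬜⬜⬜⬜⬜⬜❓❓
❓⬜⬜⬜⬜⬛⬛❓❓
❓⬜⬜⬜⬜⬛⬛❓❓

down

⬛⬛⬛⬛⬛⬛⬛❓❓
⬛⬛⬛⬛⬛⬛⬛❓❓
⬛⬜⬜⬜⬜⬛⬛❓❓
⬛⬜⬜⬜⬜⬛⬛❓❓
⬛⬜⬜⬜🔴⬛⬛❓❓
⬛⬜⬜⬜⬜⬜⬜❓❓
❓⬜⬜⬜⬜⬛⬛❓❓
❓⬜⬜⬜⬜⬛⬛❓❓
❓⬛⬛⬛⬛⬛⬛❓❓

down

⬛⬛⬛⬛⬛⬛⬛❓❓
⬛⬜⬜⬜⬜⬛⬛❓❓
⬛⬜⬜⬜⬜⬛⬛❓❓
⬛⬜⬜⬜⬜⬛⬛❓❓
⬛⬜⬜⬜🔴⬜⬜❓❓
❓⬜⬜⬜⬜⬛⬛❓❓
❓⬜⬜⬜⬜⬛⬛❓❓
❓⬛⬛⬛⬛⬛⬛❓❓
❓⬛⬛⬛⬛⬛⬛❓❓

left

⬛⬛⬛⬛⬛⬛⬛⬛❓
⬛⬛⬜⬜⬜⬜⬛⬛❓
⬛⬛⬜⬜⬜⬜⬛⬛❓
⬛⬛⬜⬜⬜⬜⬛⬛❓
⬛⬛⬜⬜🔴⬜⬜⬜❓
❓❓⬜⬜⬜⬜⬛⬛❓
❓❓⬜⬜⬜⬜⬛⬛❓
❓❓⬛⬛⬛⬛⬛⬛❓
❓❓⬛⬛⬛⬛⬛⬛❓

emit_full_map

⬛⬛⬛⬛⬛⬛⬛⬛
⬛⬛⬛⬛⬛⬛⬛⬛
⬛⬛⬜⬜⬜⬜⬛⬛
⬛⬛⬜⬜⬜⬜⬛⬛
⬛⬛⬜⬜⬜⬜⬛⬛
⬛⬛⬜⬜🔴⬜⬜⬜
❓❓⬜⬜⬜⬜⬛⬛
❓❓⬜⬜⬜⬜⬛⬛
❓❓⬛⬛⬛⬛⬛⬛
❓❓⬛⬛⬛⬛⬛⬛

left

❓⬛⬛⬛⬛⬛⬛⬛⬛
❓⬛⬛⬜⬜⬜⬜⬛⬛
❓⬛⬛⬜⬜⬜⬜⬛⬛
❓⬛⬛⬜⬜⬜⬜⬛⬛
❓⬛⬛⬜🔴⬜⬜⬜⬜
❓❓⬛⬜⬜⬜⬜⬛⬛
❓❓⬛⬜⬜⬜⬜⬛⬛
❓❓❓⬛⬛⬛⬛⬛⬛
❓❓❓⬛⬛⬛⬛⬛⬛

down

❓⬛⬛⬜⬜⬜⬜⬛⬛
❓⬛⬛⬜⬜⬜⬜⬛⬛
❓⬛⬛⬜⬜⬜⬜⬛⬛
❓⬛⬛⬜⬜⬜⬜⬜⬜
❓❓⬛⬜🔴⬜⬜⬛⬛
❓❓⬛⬜⬜⬜⬜⬛⬛
❓❓⬛⬛⬛⬛⬛⬛⬛
❓❓❓⬛⬛⬛⬛⬛⬛
❓❓❓❓❓❓❓❓❓

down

❓⬛⬛⬜⬜⬜⬜⬛⬛
❓⬛⬛⬜⬜⬜⬜⬛⬛
❓⬛⬛⬜⬜⬜⬜⬜⬜
❓❓⬛⬜⬜⬜⬜⬛⬛
❓❓⬛⬜🔴⬜⬜⬛⬛
❓❓⬛⬛⬛⬛⬛⬛⬛
❓❓⬛⬛⬛⬛⬛⬛⬛
❓❓❓❓❓❓❓❓❓
❓❓❓❓❓❓❓❓❓

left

❓❓⬛⬛⬜⬜⬜⬜⬛
❓❓⬛⬛⬜⬜⬜⬜⬛
❓❓⬛⬛⬜⬜⬜⬜⬜
❓❓⬛⬛⬜⬜⬜⬜⬛
❓❓⬛⬛🔴⬜⬜⬜⬛
❓❓⬛⬛⬛⬛⬛⬛⬛
❓❓⬛⬛⬛⬛⬛⬛⬛
❓❓❓❓❓❓❓❓❓
❓❓❓❓❓❓❓❓❓

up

❓❓⬛⬛⬜⬜⬜⬜⬛
❓❓⬛⬛⬜⬜⬜⬜⬛
❓❓⬛⬛⬜⬜⬜⬜⬛
❓❓⬛⬛⬜⬜⬜⬜⬜
❓❓⬛⬛🔴⬜⬜⬜⬛
❓❓⬛⬛⬜⬜⬜⬜⬛
❓❓⬛⬛⬛⬛⬛⬛⬛
❓❓⬛⬛⬛⬛⬛⬛⬛
❓❓❓❓❓❓❓❓❓

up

❓❓⬛⬛⬛⬛⬛⬛⬛
❓❓⬛⬛⬜⬜⬜⬜⬛
❓❓⬛⬛⬜⬜⬜⬜⬛
❓❓⬛⬛⬜⬜⬜⬜⬛
❓❓⬛⬛🔴⬜⬜⬜⬜
❓❓⬛⬛⬜⬜⬜⬜⬛
❓❓⬛⬛⬜⬜⬜⬜⬛
❓❓⬛⬛⬛⬛⬛⬛⬛
❓❓⬛⬛⬛⬛⬛⬛⬛

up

❓❓⬛⬛⬛⬛⬛⬛⬛
❓❓⬛⬛⬛⬛⬛⬛⬛
❓❓⬛⬛⬜⬜⬜⬜⬛
❓❓⬛⬛⬜⬜⬜⬜⬛
❓❓⬛⬛🔴⬜⬜⬜⬛
❓❓⬛⬛⬜⬜⬜⬜⬜
❓❓⬛⬛⬜⬜⬜⬜⬛
❓❓⬛⬛⬜⬜⬜⬜⬛
❓❓⬛⬛⬛⬛⬛⬛⬛

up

❓❓❓❓❓❓❓❓❓
❓❓⬛⬛⬛⬛⬛⬛⬛
❓❓⬛⬛⬛⬛⬛⬛⬛
❓❓⬛⬛⬜⬜⬜⬜⬛
❓❓⬛⬛🔴⬜⬜⬜⬛
❓❓⬛⬛⬜⬜⬜⬜⬛
❓❓⬛⬛⬜⬜⬜⬜⬜
❓❓⬛⬛⬜⬜⬜⬜⬛
❓❓⬛⬛⬜⬜⬜⬜⬛

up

❓❓❓❓❓❓❓❓❓
❓❓❓❓❓❓❓❓❓
❓❓⬛⬛⬛⬛⬛⬛⬛
❓❓⬛⬛⬛⬛⬛⬛⬛
❓❓⬛⬛🔴⬜⬜⬜⬛
❓❓⬛⬛⬜⬜⬜⬜⬛
❓❓⬛⬛⬜⬜⬜⬜⬛
❓❓⬛⬛⬜⬜⬜⬜⬜
❓❓⬛⬛⬜⬜⬜⬜⬛

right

❓❓❓❓❓❓❓❓❓
❓❓❓❓❓❓❓❓❓
❓⬛⬛⬛⬛⬛⬛⬛⬛
❓⬛⬛⬛⬛⬛⬛⬛⬛
❓⬛⬛⬜🔴⬜⬜⬛⬛
❓⬛⬛⬜⬜⬜⬜⬛⬛
❓⬛⬛⬜⬜⬜⬜⬛⬛
❓⬛⬛⬜⬜⬜⬜⬜⬜
❓⬛⬛⬜⬜⬜⬜⬛⬛

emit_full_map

⬛⬛⬛⬛⬛⬛⬛⬛
⬛⬛⬛⬛⬛⬛⬛⬛
⬛⬛⬜🔴⬜⬜⬛⬛
⬛⬛⬜⬜⬜⬜⬛⬛
⬛⬛⬜⬜⬜⬜⬛⬛
⬛⬛⬜⬜⬜⬜⬜⬜
⬛⬛⬜⬜⬜⬜⬛⬛
⬛⬛⬜⬜⬜⬜⬛⬛
⬛⬛⬛⬛⬛⬛⬛⬛
⬛⬛⬛⬛⬛⬛⬛⬛

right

❓❓❓❓❓❓❓❓❓
❓❓❓❓❓❓❓❓❓
⬛⬛⬛⬛⬛⬛⬛⬛❓
⬛⬛⬛⬛⬛⬛⬛⬛❓
⬛⬛⬜⬜🔴⬜⬛⬛❓
⬛⬛⬜⬜⬜⬜⬛⬛❓
⬛⬛⬜⬜⬜⬜⬛⬛❓
⬛⬛⬜⬜⬜⬜⬜⬜❓
⬛⬛⬜⬜⬜⬜⬛⬛❓

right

❓❓❓❓❓❓❓❓❓
❓❓❓❓❓❓❓❓❓
⬛⬛⬛⬛⬛⬛⬛❓❓
⬛⬛⬛⬛⬛⬛⬛❓❓
⬛⬜⬜⬜🔴⬛⬛❓❓
⬛⬜⬜⬜⬜⬛⬛❓❓
⬛⬜⬜⬜⬜⬛⬛❓❓
⬛⬜⬜⬜⬜⬜⬜❓❓
⬛⬜⬜⬜⬜⬛⬛❓❓

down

❓❓❓❓❓❓❓❓❓
⬛⬛⬛⬛⬛⬛⬛❓❓
⬛⬛⬛⬛⬛⬛⬛❓❓
⬛⬜⬜⬜⬜⬛⬛❓❓
⬛⬜⬜⬜🔴⬛⬛❓❓
⬛⬜⬜⬜⬜⬛⬛❓❓
⬛⬜⬜⬜⬜⬜⬜❓❓
⬛⬜⬜⬜⬜⬛⬛❓❓
⬛⬜⬜⬜⬜⬛⬛❓❓

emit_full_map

⬛⬛⬛⬛⬛⬛⬛⬛
⬛⬛⬛⬛⬛⬛⬛⬛
⬛⬛⬜⬜⬜⬜⬛⬛
⬛⬛⬜⬜⬜🔴⬛⬛
⬛⬛⬜⬜⬜⬜⬛⬛
⬛⬛⬜⬜⬜⬜⬜⬜
⬛⬛⬜⬜⬜⬜⬛⬛
⬛⬛⬜⬜⬜⬜⬛⬛
⬛⬛⬛⬛⬛⬛⬛⬛
⬛⬛⬛⬛⬛⬛⬛⬛
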